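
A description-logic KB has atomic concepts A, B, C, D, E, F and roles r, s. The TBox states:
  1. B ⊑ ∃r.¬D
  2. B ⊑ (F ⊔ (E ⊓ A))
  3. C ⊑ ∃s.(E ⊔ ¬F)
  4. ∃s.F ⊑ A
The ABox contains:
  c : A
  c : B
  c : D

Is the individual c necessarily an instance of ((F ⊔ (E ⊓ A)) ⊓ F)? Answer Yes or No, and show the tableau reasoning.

No

1. c : ((F ⊔ (E ⊓ A)) ⊓ F)?  L(c) = {A, B, D} ∪ {((¬F ⊓ (¬E ⊔ ¬A)) ⊔ ¬F)}
   apply at c: B⊑∃r.¬D; B⊑(F ⊔ (E ⊓ A))
   open: L(c) ⊇ {A, B, D, E, ¬C, …} (+ ∃-successors) — c ∉ ((F ⊔ (E ⊓ A)) ⊓ F) possible
2. Hence c : ((F ⊔ (E ⊓ A)) ⊓ F): not entailed.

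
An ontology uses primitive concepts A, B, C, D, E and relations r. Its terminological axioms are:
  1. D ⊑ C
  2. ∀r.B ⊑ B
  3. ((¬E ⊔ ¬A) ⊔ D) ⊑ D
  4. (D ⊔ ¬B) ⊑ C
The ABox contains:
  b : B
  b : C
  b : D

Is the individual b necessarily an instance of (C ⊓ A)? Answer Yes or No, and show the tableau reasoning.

1. b : (C ⊓ A)?  L(b) = {B, C, D} ∪ {(¬C ⊔ ¬A)}
   open: L(b) ⊇ {B, C, D, ¬A} — b ∉ (C ⊓ A) possible
2. Hence b : (C ⊓ A): not entailed.

No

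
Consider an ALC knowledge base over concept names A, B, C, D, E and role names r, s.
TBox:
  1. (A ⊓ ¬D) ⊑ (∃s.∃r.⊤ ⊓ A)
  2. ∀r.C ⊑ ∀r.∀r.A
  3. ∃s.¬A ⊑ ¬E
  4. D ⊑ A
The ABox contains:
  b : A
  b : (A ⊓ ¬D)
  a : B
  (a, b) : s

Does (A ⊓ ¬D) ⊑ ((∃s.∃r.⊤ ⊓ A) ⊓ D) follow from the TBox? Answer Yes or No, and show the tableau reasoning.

No

1. (A ⊓ ¬D) ⊑ ((∃s.∃r.⊤ ⊓ A) ⊓ D)  ⇔  ((A ⊓ ¬D) ⊓ ((∀s.∀r.⊥ ⊔ ¬A) ⊔ ¬D)) unsat w.r.t. T
   apply at x₀: (A ⊓ ¬D)⊑(∃s.∃r.⊤ ⊓ A)
   open: L(x₀) ⊇ {A, ¬D, ∀s.A, ∃r.¬C, ∃s.∃r.⊤} (+ ∃-successors)
2. Hence (A ⊓ ¬D) ⊑ ((∃s.∃r.⊤ ⊓ A) ⊓ D): not entailed.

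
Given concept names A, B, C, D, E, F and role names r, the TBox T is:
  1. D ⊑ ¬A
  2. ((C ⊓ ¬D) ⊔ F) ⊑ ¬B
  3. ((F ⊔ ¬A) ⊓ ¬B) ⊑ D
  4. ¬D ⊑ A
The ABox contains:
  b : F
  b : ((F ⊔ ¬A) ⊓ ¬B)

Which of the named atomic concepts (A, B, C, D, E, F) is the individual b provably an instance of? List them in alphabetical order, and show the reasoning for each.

{D, F}

1. b : A?  L(b) = {F, ((F ⊔ ¬A) ⊓ ¬B)} ∪ {¬A}
   apply at b: ((F ⊔ ¬A) ⊓ ¬B)⊑D
   open: L(b) ⊇ {D, F, ¬A, ¬B} — b ∉ A possible
2. b : B?  L(b) = {F, ((F ⊔ ¬A) ⊓ ¬B)} ∪ {¬B}
   apply at b: ((F ⊔ ¬A) ⊓ ¬B)⊑D
   open: L(b) ⊇ {D, F, ¬A, ¬B} — b ∉ B possible
3. b : C?  L(b) = {F, ((F ⊔ ¬A) ⊓ ¬B)} ∪ {¬C}
   apply at b: ((F ⊔ ¬A) ⊓ ¬B)⊑D
   open: L(b) ⊇ {D, F, ¬A, ¬B, ¬C} — b ∉ C possible
4. b : D?  L(b) = {F, ((F ⊔ ¬A) ⊓ ¬B)} ∪ {¬D}
   clash {D, ¬D} at b — b ∈ D
5. b : E?  L(b) = {F, ((F ⊔ ¬A) ⊓ ¬B)} ∪ {¬E}
   apply at b: ((F ⊔ ¬A) ⊓ ¬B)⊑D
   open: L(b) ⊇ {D, F, ¬A, ¬B, ¬E} — b ∉ E possible
6. b : F?  L(b) = {F, ((F ⊔ ¬A) ⊓ ¬B)} ∪ {¬F}
   clash {F, ¬F} at b — b ∈ F
7. Entailed for b: {D, F}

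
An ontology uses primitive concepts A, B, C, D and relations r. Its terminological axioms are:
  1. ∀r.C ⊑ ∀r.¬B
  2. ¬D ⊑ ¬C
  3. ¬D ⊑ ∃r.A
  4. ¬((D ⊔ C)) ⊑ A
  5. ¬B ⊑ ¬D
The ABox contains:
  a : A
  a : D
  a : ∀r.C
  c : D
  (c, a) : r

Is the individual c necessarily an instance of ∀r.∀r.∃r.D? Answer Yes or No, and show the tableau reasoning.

No

1. c : ∀r.∀r.∃r.D?  L(c) = {D} ∪ {∃r.∃r.∀r.¬D}
   open: L(c) ⊇ {B, D, ∃r.¬C, ∃r.∃r.∀r.¬D} (+ ∃-successors) — c ∉ ∀r.∀r.∃r.D possible
2. Hence c : ∀r.∀r.∃r.D: not entailed.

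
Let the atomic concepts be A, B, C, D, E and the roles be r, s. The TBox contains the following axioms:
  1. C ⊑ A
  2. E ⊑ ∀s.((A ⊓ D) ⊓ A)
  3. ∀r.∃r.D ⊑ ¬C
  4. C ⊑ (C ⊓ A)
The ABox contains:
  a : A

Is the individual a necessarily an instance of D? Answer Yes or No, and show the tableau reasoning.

1. a : D?  L(a) = {A} ∪ {¬D}
   open: L(a) ⊇ {A, ¬C, ¬D, ¬E} — a ∉ D possible
2. Hence a : D: not entailed.

No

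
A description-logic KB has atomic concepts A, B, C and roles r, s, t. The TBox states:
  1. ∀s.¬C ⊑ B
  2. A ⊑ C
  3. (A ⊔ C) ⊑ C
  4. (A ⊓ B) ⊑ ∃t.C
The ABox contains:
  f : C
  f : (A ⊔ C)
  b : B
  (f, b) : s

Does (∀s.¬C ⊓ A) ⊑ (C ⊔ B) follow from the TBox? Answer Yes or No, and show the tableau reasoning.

1. (∀s.¬C ⊓ A) ⊑ (C ⊔ B)  ⇔  ((∀s.¬C ⊓ A) ⊓ (¬C ⊓ ¬B)) unsat w.r.t. T
   all branches close; clash {C, ¬C} at x₀
2. Hence (∀s.¬C ⊓ A) ⊑ (C ⊔ B): entailed.

Yes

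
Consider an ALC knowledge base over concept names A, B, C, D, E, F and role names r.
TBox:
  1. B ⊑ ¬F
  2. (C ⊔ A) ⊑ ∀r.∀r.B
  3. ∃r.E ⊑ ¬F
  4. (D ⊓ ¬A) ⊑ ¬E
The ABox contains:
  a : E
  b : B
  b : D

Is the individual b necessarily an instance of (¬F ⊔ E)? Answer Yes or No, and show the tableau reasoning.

Yes

1. b : (¬F ⊔ E)?  L(b) = {B, D} ∪ {(F ⊓ ¬E)}
   clash {F, ¬F} at b — b ∈ (¬F ⊔ E)
2. Hence b : (¬F ⊔ E): entailed.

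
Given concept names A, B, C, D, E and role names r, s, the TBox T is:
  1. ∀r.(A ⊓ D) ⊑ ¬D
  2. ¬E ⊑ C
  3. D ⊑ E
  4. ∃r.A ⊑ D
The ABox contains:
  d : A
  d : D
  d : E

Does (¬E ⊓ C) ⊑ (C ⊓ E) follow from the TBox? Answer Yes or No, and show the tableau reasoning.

No

1. (¬E ⊓ C) ⊑ (C ⊓ E)  ⇔  ((¬E ⊓ C) ⊓ (¬C ⊔ ¬E)) unsat w.r.t. T
   open: L(x₀) ⊇ {C, ¬D, ¬E, ∀r.¬A}
2. Hence (¬E ⊓ C) ⊑ (C ⊓ E): not entailed.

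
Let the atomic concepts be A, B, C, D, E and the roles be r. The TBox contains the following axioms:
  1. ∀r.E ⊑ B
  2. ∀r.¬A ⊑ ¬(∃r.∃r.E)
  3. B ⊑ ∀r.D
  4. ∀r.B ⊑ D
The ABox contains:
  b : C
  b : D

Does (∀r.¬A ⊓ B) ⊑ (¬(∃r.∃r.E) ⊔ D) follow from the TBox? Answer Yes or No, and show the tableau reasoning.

Yes

1. (∀r.¬A ⊓ B) ⊑ (¬(∃r.∃r.E) ⊔ D)  ⇔  ((∀r.¬A ⊓ B) ⊓ (∃r.∃r.E ⊓ ¬D)) unsat w.r.t. T
   all branches close; clash {D, ¬D} at x₀
2. Hence (∀r.¬A ⊓ B) ⊑ (¬(∃r.∃r.E) ⊔ D): entailed.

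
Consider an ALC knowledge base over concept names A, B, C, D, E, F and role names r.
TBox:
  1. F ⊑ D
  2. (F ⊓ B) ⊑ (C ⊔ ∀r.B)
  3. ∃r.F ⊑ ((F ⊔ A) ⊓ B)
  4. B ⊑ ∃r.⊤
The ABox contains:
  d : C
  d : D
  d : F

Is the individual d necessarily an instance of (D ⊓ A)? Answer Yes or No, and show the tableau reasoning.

1. d : (D ⊓ A)?  L(d) = {C, D, F} ∪ {(¬D ⊔ ¬A)}
   open: L(d) ⊇ {C, D, F, ¬A, ¬B, …} — d ∉ (D ⊓ A) possible
2. Hence d : (D ⊓ A): not entailed.

No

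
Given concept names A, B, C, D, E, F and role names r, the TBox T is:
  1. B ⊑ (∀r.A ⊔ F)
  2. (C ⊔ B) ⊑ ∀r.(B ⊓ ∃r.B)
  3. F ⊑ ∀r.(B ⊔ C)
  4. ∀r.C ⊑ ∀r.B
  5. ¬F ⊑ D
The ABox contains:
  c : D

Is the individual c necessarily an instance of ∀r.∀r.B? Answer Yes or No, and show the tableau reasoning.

1. c : ∀r.∀r.B?  L(c) = {D} ∪ {∃r.∃r.¬B}
   open: L(c) ⊇ {D, ¬B, ¬C, ¬F, ∃r.¬C, …} (+ ∃-successors) — c ∉ ∀r.∀r.B possible
2. Hence c : ∀r.∀r.B: not entailed.

No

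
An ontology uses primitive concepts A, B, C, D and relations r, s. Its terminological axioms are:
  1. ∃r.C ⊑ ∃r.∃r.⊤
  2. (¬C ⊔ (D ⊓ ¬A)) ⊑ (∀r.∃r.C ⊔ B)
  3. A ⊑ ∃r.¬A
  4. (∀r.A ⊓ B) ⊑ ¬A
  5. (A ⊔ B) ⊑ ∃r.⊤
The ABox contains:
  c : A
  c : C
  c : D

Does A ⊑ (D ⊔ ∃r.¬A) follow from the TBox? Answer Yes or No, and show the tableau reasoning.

1. A ⊑ (D ⊔ ∃r.¬A)  ⇔  (A ⊓ (¬D ⊓ ∀r.A)) unsat w.r.t. T
   all branches close; clash {A, ¬A} at x₀
2. Hence A ⊑ (D ⊔ ∃r.¬A): entailed.

Yes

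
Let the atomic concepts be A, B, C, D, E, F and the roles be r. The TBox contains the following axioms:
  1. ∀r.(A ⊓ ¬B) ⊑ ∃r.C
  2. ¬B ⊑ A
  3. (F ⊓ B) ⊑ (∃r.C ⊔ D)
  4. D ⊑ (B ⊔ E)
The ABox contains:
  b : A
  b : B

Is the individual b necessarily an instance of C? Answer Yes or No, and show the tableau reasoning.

1. b : C?  L(b) = {A, B} ∪ {¬C}
   open: L(b) ⊇ {A, B, ¬C, ¬D, ¬F, …} (+ ∃-successors) — b ∉ C possible
2. Hence b : C: not entailed.

No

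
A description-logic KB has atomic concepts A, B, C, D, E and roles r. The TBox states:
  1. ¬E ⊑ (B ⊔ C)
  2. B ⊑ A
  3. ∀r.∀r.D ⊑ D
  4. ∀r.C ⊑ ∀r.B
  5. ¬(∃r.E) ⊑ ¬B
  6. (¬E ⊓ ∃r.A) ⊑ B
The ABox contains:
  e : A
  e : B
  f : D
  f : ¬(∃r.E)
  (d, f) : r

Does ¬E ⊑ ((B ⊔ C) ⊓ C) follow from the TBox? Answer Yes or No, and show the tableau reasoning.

1. ¬E ⊑ ((B ⊔ C) ⊓ C)  ⇔  (¬E ⊓ ((¬B ⊓ ¬C) ⊔ ¬C)) unsat w.r.t. T
   apply at x₀: ¬E⊑(B ⊔ C)
   open: L(x₀) ⊇ {A, B, ¬C, ¬E, ∃r.E, …} (+ ∃-successors)
2. Hence ¬E ⊑ ((B ⊔ C) ⊓ C): not entailed.

No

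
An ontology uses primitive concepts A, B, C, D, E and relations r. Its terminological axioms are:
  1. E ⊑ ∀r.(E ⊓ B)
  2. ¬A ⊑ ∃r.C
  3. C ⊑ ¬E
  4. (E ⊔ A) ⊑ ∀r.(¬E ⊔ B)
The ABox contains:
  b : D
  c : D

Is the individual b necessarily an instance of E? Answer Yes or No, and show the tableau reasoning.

1. b : E?  L(b) = {D} ∪ {¬E}
   open: L(b) ⊇ {A, D, ¬E, ∀r.(¬E ⊔ B)} — b ∉ E possible
2. Hence b : E: not entailed.

No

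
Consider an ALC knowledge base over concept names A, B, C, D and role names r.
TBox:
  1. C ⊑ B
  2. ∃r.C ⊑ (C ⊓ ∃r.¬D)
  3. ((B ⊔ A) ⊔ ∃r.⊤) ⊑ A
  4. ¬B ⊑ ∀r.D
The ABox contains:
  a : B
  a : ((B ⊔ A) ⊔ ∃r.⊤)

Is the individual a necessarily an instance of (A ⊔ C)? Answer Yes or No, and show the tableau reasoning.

Yes

1. a : (A ⊔ C)?  L(a) = {B, ((B ⊔ A) ⊔ ∃r.⊤)} ∪ {(¬A ⊓ ¬C)}
   clash {A, ¬A} at a — a ∈ (A ⊔ C)
2. Hence a : (A ⊔ C): entailed.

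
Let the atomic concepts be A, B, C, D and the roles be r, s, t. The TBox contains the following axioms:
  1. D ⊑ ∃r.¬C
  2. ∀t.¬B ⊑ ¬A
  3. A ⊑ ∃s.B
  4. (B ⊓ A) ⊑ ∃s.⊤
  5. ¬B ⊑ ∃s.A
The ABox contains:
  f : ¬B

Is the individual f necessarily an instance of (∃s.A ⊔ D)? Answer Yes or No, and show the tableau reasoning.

1. f : (∃s.A ⊔ D)?  L(f) = {¬B} ∪ {(∀s.¬A ⊓ ¬D)}
   clash {A, ¬A} at an ∃-successor — f ∈ (∃s.A ⊔ D)
2. Hence f : (∃s.A ⊔ D): entailed.

Yes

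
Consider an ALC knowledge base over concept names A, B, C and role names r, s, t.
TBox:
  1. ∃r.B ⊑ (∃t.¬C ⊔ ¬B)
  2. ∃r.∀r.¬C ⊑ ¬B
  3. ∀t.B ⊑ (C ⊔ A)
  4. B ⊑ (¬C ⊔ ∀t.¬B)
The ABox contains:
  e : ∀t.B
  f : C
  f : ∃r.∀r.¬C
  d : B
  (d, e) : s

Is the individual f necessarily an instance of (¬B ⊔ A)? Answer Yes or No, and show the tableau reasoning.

Yes

1. f : (¬B ⊔ A)?  L(f) = {C, ∃r.∀r.¬C} ∪ {(B ⊓ ¬A)}
   clash {B, ¬B} at f — f ∈ (¬B ⊔ A)
2. Hence f : (¬B ⊔ A): entailed.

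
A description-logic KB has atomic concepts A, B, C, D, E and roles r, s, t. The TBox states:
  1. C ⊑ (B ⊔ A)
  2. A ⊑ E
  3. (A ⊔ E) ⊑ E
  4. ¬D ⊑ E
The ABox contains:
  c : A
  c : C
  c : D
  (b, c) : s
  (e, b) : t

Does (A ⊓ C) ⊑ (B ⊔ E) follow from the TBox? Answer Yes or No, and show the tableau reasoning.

Yes

1. (A ⊓ C) ⊑ (B ⊔ E)  ⇔  ((A ⊓ C) ⊓ (¬B ⊓ ¬E)) unsat w.r.t. T
   all branches close; clash {E, ¬E} at x₀
2. Hence (A ⊓ C) ⊑ (B ⊔ E): entailed.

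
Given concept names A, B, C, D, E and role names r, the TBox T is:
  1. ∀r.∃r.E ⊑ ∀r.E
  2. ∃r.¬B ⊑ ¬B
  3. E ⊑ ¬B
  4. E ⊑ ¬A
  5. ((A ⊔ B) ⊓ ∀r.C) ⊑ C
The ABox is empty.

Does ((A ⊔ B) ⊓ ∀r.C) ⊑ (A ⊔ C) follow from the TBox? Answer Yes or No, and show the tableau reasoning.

Yes

1. ((A ⊔ B) ⊓ ∀r.C) ⊑ (A ⊔ C)  ⇔  (((A ⊔ B) ⊓ ∀r.C) ⊓ (¬A ⊓ ¬C)) unsat w.r.t. T
   all branches close; clash {B, ¬B} at x₀
2. Hence ((A ⊔ B) ⊓ ∀r.C) ⊑ (A ⊔ C): entailed.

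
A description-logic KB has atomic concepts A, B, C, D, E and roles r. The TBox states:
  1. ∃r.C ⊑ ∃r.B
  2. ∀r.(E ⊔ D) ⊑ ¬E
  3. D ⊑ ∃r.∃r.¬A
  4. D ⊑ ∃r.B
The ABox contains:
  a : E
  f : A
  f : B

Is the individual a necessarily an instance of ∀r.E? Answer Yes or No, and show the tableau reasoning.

No

1. a : ∀r.E?  L(a) = {E} ∪ {∃r.¬E}
   open: L(a) ⊇ {E, ¬D, ∀r.¬C, ∃r.(¬E ⊓ ¬D), ∃r.¬E} (+ ∃-successors) — a ∉ ∀r.E possible
2. Hence a : ∀r.E: not entailed.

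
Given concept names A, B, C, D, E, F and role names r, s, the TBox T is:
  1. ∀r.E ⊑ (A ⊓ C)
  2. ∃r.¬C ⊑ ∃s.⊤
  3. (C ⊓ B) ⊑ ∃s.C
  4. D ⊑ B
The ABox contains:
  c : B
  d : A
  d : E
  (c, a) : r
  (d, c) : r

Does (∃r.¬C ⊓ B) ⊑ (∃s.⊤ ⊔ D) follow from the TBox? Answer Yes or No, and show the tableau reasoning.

1. (∃r.¬C ⊓ B) ⊑ (∃s.⊤ ⊔ D)  ⇔  ((∃r.¬C ⊓ B) ⊓ (∀s.⊥ ⊓ ¬D)) unsat w.r.t. T
   all branches close; clash ⊥ at an ∃-successor
2. Hence (∃r.¬C ⊓ B) ⊑ (∃s.⊤ ⊔ D): entailed.

Yes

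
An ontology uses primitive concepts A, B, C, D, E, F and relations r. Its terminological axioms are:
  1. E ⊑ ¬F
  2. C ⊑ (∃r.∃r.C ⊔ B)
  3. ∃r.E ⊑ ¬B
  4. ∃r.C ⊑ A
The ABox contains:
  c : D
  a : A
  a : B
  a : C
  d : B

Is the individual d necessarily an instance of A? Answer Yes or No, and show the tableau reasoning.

No

1. d : A?  L(d) = {B} ∪ {¬A}
   open: L(d) ⊇ {B, ¬A, ¬C, ¬E, ∀r.¬C, …} — d ∉ A possible
2. Hence d : A: not entailed.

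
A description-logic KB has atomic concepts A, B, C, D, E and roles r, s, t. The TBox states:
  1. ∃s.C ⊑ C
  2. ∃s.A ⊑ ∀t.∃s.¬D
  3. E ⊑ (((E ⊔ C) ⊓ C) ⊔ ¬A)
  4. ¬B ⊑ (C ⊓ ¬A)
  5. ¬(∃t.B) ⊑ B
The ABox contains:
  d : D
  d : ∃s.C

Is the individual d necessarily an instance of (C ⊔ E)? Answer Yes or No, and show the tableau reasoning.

Yes

1. d : (C ⊔ E)?  L(d) = {D, ∃s.C} ∪ {(¬C ⊓ ¬E)}
   clash {C, ¬C} at d — d ∈ (C ⊔ E)
2. Hence d : (C ⊔ E): entailed.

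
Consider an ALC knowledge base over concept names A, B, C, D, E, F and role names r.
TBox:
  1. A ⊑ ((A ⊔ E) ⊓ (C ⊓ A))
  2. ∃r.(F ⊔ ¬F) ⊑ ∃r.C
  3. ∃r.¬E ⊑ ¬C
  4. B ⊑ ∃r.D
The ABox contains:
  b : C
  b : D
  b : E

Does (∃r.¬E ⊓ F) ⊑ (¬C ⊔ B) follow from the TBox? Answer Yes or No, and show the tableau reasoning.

1. (∃r.¬E ⊓ F) ⊑ (¬C ⊔ B)  ⇔  ((∃r.¬E ⊓ F) ⊓ (C ⊓ ¬B)) unsat w.r.t. T
   all branches close; clash {C, ¬C} at x₀
2. Hence (∃r.¬E ⊓ F) ⊑ (¬C ⊔ B): entailed.

Yes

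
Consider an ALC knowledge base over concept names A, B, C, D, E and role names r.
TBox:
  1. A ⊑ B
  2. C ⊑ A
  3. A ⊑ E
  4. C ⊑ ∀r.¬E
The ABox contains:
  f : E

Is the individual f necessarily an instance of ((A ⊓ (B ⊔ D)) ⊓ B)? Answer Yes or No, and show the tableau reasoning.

No

1. f : ((A ⊓ (B ⊔ D)) ⊓ B)?  L(f) = {E} ∪ {((¬A ⊔ (¬B ⊓ ¬D)) ⊔ ¬B)}
   open: L(f) ⊇ {E, ¬A, ¬C} — f ∉ ((A ⊓ (B ⊔ D)) ⊓ B) possible
2. Hence f : ((A ⊓ (B ⊔ D)) ⊓ B): not entailed.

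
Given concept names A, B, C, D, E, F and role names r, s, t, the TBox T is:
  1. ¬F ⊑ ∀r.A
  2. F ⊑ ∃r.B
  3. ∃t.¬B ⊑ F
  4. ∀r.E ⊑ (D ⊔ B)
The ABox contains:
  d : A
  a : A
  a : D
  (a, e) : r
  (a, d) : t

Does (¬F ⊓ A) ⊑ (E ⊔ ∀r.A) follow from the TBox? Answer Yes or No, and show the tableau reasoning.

Yes

1. (¬F ⊓ A) ⊑ (E ⊔ ∀r.A)  ⇔  ((¬F ⊓ A) ⊓ (¬E ⊓ ∃r.¬A)) unsat w.r.t. T
   all branches close; clash {F, ¬F} at x₀
2. Hence (¬F ⊓ A) ⊑ (E ⊔ ∀r.A): entailed.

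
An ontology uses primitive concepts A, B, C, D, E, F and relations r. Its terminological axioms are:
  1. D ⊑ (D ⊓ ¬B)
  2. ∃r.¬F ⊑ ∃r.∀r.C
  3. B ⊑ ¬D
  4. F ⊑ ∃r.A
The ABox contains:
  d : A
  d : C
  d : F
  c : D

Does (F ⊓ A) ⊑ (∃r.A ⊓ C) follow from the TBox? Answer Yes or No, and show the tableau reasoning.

No

1. (F ⊓ A) ⊑ (∃r.A ⊓ C)  ⇔  ((F ⊓ A) ⊓ (∀r.¬A ⊔ ¬C)) unsat w.r.t. T
   apply at x₀: F⊑∃r.A
   open: L(x₀) ⊇ {A, F, ¬B, ¬C, ¬D, …} (+ ∃-successors)
2. Hence (F ⊓ A) ⊑ (∃r.A ⊓ C): not entailed.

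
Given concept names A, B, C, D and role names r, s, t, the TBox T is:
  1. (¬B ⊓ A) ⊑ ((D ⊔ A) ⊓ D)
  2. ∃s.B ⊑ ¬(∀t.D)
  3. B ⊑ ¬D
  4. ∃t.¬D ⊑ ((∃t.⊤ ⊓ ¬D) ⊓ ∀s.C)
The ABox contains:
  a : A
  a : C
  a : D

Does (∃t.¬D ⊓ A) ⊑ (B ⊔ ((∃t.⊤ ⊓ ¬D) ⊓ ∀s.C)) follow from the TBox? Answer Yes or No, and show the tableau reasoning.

Yes

1. (∃t.¬D ⊓ A) ⊑ (B ⊔ ((∃t.⊤ ⊓ ¬D) ⊓ ∀s.C))  ⇔  ((∃t.¬D ⊓ A) ⊓ (¬B ⊓ ((∀t.⊥ ⊔ D) ⊔ ∃s.¬C))) unsat w.r.t. T
   all branches close; clash {D, ¬D} at x₀
2. Hence (∃t.¬D ⊓ A) ⊑ (B ⊔ ((∃t.⊤ ⊓ ¬D) ⊓ ∀s.C)): entailed.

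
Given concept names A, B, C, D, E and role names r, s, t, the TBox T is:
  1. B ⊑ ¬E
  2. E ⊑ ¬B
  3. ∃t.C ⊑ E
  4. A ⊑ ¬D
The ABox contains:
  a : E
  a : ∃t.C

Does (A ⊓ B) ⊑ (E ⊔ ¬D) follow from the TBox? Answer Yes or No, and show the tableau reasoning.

Yes

1. (A ⊓ B) ⊑ (E ⊔ ¬D)  ⇔  ((A ⊓ B) ⊓ (¬E ⊓ D)) unsat w.r.t. T
   all branches close; clash {D, ¬D} at x₀
2. Hence (A ⊓ B) ⊑ (E ⊔ ¬D): entailed.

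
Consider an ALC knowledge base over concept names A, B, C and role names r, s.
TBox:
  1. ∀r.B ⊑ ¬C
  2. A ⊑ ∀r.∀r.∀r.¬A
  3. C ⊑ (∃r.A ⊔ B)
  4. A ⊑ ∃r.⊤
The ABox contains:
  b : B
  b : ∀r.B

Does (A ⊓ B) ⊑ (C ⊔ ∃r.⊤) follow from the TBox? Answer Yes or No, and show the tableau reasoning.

Yes

1. (A ⊓ B) ⊑ (C ⊔ ∃r.⊤)  ⇔  ((A ⊓ B) ⊓ (¬C ⊓ ∀r.⊥)) unsat w.r.t. T
   all branches close; clash ⊥ at an ∃-successor
2. Hence (A ⊓ B) ⊑ (C ⊔ ∃r.⊤): entailed.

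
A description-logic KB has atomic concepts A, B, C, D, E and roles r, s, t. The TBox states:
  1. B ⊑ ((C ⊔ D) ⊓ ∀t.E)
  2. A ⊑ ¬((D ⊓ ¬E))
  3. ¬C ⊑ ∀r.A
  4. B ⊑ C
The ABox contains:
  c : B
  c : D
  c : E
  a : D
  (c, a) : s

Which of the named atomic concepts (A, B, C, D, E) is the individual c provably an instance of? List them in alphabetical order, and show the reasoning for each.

1. c : A?  L(c) = {B, D, E} ∪ {¬A}
   apply at c: B⊑((C ⊔ D) ⊓ ∀t.E); B⊑C
   open: L(c) ⊇ {B, C, D, E, ¬A, …} — c ∉ A possible
2. c : B?  L(c) = {B, D, E} ∪ {¬B}
   clash {B, ¬B} at c — c ∈ B
3. c : C?  L(c) = {B, D, E} ∪ {¬C}
   clash {C, ¬C} at c — c ∈ C
4. c : D?  L(c) = {B, D, E} ∪ {¬D}
   clash {D, ¬D} at c — c ∈ D
5. c : E?  L(c) = {B, D, E} ∪ {¬E}
   clash {E, ¬E} at c — c ∈ E
6. Entailed for c: {B, C, D, E}

{B, C, D, E}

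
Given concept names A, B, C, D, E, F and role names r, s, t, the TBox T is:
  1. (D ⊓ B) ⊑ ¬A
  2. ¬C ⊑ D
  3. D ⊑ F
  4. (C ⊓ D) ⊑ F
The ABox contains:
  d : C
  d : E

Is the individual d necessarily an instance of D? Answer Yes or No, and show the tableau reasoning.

1. d : D?  L(d) = {C, E} ∪ {¬D}
   open: L(d) ⊇ {C, E, ¬D} — d ∉ D possible
2. Hence d : D: not entailed.

No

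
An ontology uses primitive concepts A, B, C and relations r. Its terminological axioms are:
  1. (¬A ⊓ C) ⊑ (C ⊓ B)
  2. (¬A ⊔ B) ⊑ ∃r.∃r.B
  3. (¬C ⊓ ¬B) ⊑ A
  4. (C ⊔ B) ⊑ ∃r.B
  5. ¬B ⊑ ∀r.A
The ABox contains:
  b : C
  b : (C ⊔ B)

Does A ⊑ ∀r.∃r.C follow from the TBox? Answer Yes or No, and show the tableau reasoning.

1. A ⊑ ∀r.∃r.C  ⇔  (A ⊓ ∃r.∀r.¬C) unsat w.r.t. T
   open: L(x₀) ⊇ {A, B, ∃r.B, ∃r.∀r.¬C, ∃r.∃r.B} (+ ∃-successors)
2. Hence A ⊑ ∀r.∃r.C: not entailed.

No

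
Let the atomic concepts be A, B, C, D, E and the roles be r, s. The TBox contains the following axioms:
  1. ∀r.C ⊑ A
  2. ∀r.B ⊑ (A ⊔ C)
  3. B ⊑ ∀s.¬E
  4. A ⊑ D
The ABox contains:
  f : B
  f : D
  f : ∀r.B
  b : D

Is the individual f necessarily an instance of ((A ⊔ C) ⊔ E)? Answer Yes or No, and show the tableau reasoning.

1. f : ((A ⊔ C) ⊔ E)?  L(f) = {B, D, ∀r.B} ∪ {((¬A ⊓ ¬C) ⊓ ¬E)}
   clash {C, ¬C} at f — f ∈ ((A ⊔ C) ⊔ E)
2. Hence f : ((A ⊔ C) ⊔ E): entailed.

Yes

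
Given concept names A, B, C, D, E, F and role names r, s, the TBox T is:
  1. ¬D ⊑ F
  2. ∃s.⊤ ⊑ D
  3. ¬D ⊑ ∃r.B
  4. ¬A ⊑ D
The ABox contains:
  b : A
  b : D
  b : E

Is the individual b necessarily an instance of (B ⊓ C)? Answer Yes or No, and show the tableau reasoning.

1. b : (B ⊓ C)?  L(b) = {A, D, E} ∪ {(¬B ⊔ ¬C)}
   open: L(b) ⊇ {A, D, E, ¬B} — b ∉ (B ⊓ C) possible
2. Hence b : (B ⊓ C): not entailed.

No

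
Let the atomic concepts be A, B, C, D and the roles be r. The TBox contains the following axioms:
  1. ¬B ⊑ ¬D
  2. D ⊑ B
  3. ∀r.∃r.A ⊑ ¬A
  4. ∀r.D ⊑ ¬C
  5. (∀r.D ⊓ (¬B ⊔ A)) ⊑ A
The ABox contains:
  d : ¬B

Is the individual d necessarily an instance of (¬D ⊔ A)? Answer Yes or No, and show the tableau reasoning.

1. d : (¬D ⊔ A)?  L(d) = {¬B} ∪ {(D ⊓ ¬A)}
   clash {D, ¬D} at d — d ∈ (¬D ⊔ A)
2. Hence d : (¬D ⊔ A): entailed.

Yes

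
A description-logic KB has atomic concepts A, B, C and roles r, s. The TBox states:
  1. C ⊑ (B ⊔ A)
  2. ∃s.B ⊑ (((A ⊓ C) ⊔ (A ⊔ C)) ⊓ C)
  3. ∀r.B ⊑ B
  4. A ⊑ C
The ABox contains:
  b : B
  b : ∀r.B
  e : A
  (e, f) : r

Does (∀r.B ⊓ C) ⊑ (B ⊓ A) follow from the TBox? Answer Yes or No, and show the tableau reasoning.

1. (∀r.B ⊓ C) ⊑ (B ⊓ A)  ⇔  ((∀r.B ⊓ C) ⊓ (¬B ⊔ ¬A)) unsat w.r.t. T
   apply at x₀: C⊑(B ⊔ A); ∀r.B⊑B
   open: L(x₀) ⊇ {B, C, ¬A, ∀r.B, ∀s.¬B}
2. Hence (∀r.B ⊓ C) ⊑ (B ⊓ A): not entailed.

No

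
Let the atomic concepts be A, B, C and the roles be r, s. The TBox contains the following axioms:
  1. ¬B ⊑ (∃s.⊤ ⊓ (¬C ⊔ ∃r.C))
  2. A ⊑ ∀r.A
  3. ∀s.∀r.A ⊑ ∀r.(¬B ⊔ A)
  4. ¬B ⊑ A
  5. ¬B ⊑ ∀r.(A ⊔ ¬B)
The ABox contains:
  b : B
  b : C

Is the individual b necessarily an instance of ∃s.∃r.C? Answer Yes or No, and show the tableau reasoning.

1. b : ∃s.∃r.C?  L(b) = {B, C} ∪ {∀s.∀r.¬C}
   open: L(b) ⊇ {B, C, ¬A, ∀s.∀r.¬C, ∃s.∃r.¬A} (+ ∃-successors) — b ∉ ∃s.∃r.C possible
2. Hence b : ∃s.∃r.C: not entailed.

No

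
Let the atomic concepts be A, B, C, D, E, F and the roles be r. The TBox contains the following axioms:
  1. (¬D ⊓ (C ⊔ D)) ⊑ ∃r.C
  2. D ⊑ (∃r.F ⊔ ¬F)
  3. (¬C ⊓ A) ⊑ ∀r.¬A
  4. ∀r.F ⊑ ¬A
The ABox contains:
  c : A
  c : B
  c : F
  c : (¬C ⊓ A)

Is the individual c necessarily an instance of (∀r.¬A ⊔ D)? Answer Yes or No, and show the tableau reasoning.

1. c : (∀r.¬A ⊔ D)?  L(c) = {A, B, F, (¬C ⊓ A)} ∪ {(∃r.A ⊓ ¬D)}
   clash {A, ¬A} at c — c ∈ (∀r.¬A ⊔ D)
2. Hence c : (∀r.¬A ⊔ D): entailed.

Yes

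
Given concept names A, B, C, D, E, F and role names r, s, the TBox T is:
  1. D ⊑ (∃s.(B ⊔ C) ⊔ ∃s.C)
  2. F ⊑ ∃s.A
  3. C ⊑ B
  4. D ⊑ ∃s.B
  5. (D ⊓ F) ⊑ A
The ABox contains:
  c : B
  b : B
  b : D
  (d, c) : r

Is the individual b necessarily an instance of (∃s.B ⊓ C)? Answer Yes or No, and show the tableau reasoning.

No

1. b : (∃s.B ⊓ C)?  L(b) = {B, D} ∪ {(∀s.¬B ⊔ ¬C)}
   apply at b: D⊑(∃s.(B ⊔ C) ⊔ ∃s.C); D⊑∃s.B
   open: L(b) ⊇ {B, D, ¬C, ¬F, ∃s.(B ⊔ C), …} (+ ∃-successors) — b ∉ (∃s.B ⊓ C) possible
2. Hence b : (∃s.B ⊓ C): not entailed.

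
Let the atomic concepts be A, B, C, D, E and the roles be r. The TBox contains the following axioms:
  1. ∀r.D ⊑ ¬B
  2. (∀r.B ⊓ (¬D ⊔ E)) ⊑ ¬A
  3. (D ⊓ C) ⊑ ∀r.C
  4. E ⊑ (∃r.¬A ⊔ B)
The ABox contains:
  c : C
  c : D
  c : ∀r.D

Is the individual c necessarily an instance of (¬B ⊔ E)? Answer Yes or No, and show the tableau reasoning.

1. c : (¬B ⊔ E)?  L(c) = {C, D, ∀r.D} ∪ {(B ⊓ ¬E)}
   clash {B, ¬B} at c — c ∈ (¬B ⊔ E)
2. Hence c : (¬B ⊔ E): entailed.

Yes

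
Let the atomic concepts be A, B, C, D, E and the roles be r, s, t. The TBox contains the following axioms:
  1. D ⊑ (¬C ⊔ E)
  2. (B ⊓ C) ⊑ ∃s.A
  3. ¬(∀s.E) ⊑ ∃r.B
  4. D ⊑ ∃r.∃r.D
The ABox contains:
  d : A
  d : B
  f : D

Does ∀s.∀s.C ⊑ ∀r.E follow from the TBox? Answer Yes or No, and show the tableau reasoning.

No

1. ∀s.∀s.C ⊑ ∀r.E  ⇔  (∀s.∀s.C ⊓ ∃r.¬E) unsat w.r.t. T
   open: L(x₀) ⊇ {¬B, ¬D, ∀s.E, ∀s.∀s.C, ∃r.¬E} (+ ∃-successors)
2. Hence ∀s.∀s.C ⊑ ∀r.E: not entailed.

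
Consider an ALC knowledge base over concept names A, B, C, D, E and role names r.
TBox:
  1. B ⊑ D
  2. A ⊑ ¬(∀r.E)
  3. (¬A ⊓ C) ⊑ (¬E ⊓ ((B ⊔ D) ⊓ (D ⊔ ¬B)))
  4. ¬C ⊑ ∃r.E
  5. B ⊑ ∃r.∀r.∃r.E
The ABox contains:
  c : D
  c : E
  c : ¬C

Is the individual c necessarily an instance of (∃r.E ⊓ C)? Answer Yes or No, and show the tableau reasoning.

No

1. c : (∃r.E ⊓ C)?  L(c) = {D, E, ¬C} ∪ {(∀r.¬E ⊔ ¬C)}
   apply at c: ¬C⊑∃r.E
   open: L(c) ⊇ {D, E, ¬A, ¬B, ¬C, …} (+ ∃-successors) — c ∉ (∃r.E ⊓ C) possible
2. Hence c : (∃r.E ⊓ C): not entailed.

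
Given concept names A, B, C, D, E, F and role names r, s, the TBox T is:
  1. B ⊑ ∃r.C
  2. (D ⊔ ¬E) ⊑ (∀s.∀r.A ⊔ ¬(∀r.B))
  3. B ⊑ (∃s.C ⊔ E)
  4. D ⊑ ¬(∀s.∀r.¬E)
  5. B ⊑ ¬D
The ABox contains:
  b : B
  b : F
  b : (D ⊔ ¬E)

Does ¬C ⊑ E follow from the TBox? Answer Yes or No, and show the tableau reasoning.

No

1. ¬C ⊑ E  ⇔  (¬C ⊓ ¬E) unsat w.r.t. T
   open: L(x₀) ⊇ {¬B, ¬C, ¬D, ¬E, ∀s.∀r.A}
2. Hence ¬C ⊑ E: not entailed.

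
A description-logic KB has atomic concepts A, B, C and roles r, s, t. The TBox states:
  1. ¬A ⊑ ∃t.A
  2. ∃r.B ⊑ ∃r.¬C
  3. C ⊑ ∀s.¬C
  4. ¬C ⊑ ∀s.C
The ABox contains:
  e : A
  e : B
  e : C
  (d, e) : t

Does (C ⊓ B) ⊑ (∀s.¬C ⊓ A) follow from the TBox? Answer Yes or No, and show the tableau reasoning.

No

1. (C ⊓ B) ⊑ (∀s.¬C ⊓ A)  ⇔  ((C ⊓ B) ⊓ (∃s.C ⊔ ¬A)) unsat w.r.t. T
   apply at x₀: C⊑∀s.¬C
   open: L(x₀) ⊇ {B, C, ¬A, ∀r.¬B, ∀s.¬C, …} (+ ∃-successors)
2. Hence (C ⊓ B) ⊑ (∀s.¬C ⊓ A): not entailed.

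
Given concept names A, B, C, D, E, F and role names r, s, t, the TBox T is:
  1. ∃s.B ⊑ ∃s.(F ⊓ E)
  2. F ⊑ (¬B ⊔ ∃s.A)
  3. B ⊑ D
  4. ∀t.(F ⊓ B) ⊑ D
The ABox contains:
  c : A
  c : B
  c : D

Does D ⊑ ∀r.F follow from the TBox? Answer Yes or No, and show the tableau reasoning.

No

1. D ⊑ ∀r.F  ⇔  (D ⊓ ∃r.¬F) unsat w.r.t. T
   open: L(x₀) ⊇ {D, ¬F, ∀s.¬B, ∃r.¬F} (+ ∃-successors)
2. Hence D ⊑ ∀r.F: not entailed.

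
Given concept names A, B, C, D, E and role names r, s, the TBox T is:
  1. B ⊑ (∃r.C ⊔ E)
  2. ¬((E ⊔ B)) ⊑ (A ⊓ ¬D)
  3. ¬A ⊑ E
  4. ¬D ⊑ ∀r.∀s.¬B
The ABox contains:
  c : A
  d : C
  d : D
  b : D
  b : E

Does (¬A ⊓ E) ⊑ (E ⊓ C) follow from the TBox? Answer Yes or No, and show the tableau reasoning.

No

1. (¬A ⊓ E) ⊑ (E ⊓ C)  ⇔  ((¬A ⊓ E) ⊓ (¬E ⊔ ¬C)) unsat w.r.t. T
   open: L(x₀) ⊇ {D, E, ¬A, ¬B, ¬C}
2. Hence (¬A ⊓ E) ⊑ (E ⊓ C): not entailed.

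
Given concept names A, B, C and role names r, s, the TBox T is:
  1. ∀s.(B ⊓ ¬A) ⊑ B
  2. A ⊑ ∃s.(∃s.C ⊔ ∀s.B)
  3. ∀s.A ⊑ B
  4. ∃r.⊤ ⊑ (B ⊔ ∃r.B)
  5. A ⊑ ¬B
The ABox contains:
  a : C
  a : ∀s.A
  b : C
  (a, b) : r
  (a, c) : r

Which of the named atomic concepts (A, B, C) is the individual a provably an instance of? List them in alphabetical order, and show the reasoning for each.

1. a : A?  L(a) = {C, ∀s.A} ∪ {¬A}
   apply at a: ∀s.A⊑B
   open: L(a) ⊇ {B, C, ¬A, ∀s.A} — a ∉ A possible
2. a : B?  L(a) = {C, ∀s.A} ∪ {¬B}
   clash {B, ¬B} at a — a ∈ B
3. a : C?  L(a) = {C, ∀s.A} ∪ {¬C}
   clash {C, ¬C} at a — a ∈ C
4. Entailed for a: {B, C}

{B, C}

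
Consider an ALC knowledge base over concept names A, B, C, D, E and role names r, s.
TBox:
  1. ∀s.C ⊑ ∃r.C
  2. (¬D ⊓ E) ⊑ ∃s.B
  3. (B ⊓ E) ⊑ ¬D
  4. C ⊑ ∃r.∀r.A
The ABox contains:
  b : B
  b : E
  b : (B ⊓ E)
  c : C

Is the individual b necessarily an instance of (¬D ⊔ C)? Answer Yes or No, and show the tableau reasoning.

1. b : (¬D ⊔ C)?  L(b) = {B, E, (B ⊓ E)} ∪ {(D ⊓ ¬C)}
   clash {D, ¬D} at b — b ∈ (¬D ⊔ C)
2. Hence b : (¬D ⊔ C): entailed.

Yes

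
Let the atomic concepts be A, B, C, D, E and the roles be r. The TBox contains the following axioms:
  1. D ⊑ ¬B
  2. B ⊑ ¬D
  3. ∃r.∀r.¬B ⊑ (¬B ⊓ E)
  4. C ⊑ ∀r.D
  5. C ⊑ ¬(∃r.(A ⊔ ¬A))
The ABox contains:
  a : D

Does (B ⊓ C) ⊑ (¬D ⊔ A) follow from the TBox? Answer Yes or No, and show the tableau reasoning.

Yes

1. (B ⊓ C) ⊑ (¬D ⊔ A)  ⇔  ((B ⊓ C) ⊓ (D ⊓ ¬A)) unsat w.r.t. T
   all branches close; clash {D, ¬D} at x₀
2. Hence (B ⊓ C) ⊑ (¬D ⊔ A): entailed.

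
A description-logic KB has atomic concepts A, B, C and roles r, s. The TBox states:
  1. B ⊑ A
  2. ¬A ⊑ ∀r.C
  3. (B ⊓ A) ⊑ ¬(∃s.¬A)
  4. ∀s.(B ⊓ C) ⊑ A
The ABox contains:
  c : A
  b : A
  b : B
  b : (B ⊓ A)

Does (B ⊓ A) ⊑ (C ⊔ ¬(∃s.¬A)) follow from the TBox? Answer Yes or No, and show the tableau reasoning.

Yes

1. (B ⊓ A) ⊑ (C ⊔ ¬(∃s.¬A))  ⇔  ((B ⊓ A) ⊓ (¬C ⊓ ∃s.¬A)) unsat w.r.t. T
   all branches close; clash {A, ¬A} at an ∃-successor
2. Hence (B ⊓ A) ⊑ (C ⊔ ¬(∃s.¬A)): entailed.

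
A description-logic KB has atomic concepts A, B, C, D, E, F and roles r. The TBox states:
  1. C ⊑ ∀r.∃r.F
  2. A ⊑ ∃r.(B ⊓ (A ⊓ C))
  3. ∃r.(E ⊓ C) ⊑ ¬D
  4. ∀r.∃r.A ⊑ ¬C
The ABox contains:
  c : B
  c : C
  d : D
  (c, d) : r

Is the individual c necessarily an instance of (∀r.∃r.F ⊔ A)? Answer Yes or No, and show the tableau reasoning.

1. c : (∀r.∃r.F ⊔ A)?  L(c) = {B, C} ∪ {(∃r.∀r.¬F ⊓ ¬A)}
   clash {C, ¬C} at c — c ∈ (∀r.∃r.F ⊔ A)
2. Hence c : (∀r.∃r.F ⊔ A): entailed.

Yes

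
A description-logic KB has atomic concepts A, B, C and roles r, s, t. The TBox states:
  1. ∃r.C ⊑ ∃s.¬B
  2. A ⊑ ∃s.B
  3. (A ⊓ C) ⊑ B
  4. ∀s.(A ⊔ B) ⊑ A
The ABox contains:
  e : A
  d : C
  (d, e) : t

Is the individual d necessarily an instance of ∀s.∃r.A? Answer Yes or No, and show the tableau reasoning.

No

1. d : ∀s.∃r.A?  L(d) = {C} ∪ {∃s.∀r.¬A}
   open: L(d) ⊇ {C, ¬A, ∀r.¬C, ∃s.(¬A ⊓ ¬B), ∃s.∀r.¬A} (+ ∃-successors) — d ∉ ∀s.∃r.A possible
2. Hence d : ∀s.∃r.A: not entailed.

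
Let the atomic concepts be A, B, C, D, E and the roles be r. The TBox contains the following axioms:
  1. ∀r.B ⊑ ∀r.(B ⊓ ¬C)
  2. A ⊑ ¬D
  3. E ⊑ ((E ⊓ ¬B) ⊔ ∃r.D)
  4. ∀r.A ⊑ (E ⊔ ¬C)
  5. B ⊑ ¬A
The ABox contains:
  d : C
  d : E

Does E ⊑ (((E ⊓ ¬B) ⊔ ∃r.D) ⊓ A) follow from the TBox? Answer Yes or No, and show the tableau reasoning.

No

1. E ⊑ (((E ⊓ ¬B) ⊔ ∃r.D) ⊓ A)  ⇔  (E ⊓ (((¬E ⊔ B) ⊓ ∀r.¬D) ⊔ ¬A)) unsat w.r.t. T
   apply at x₀: E⊑((E ⊓ ¬B) ⊔ ∃r.D)
   open: L(x₀) ⊇ {E, ¬A, ¬B, ∃r.¬A, ∃r.¬B} (+ ∃-successors)
2. Hence E ⊑ (((E ⊓ ¬B) ⊔ ∃r.D) ⊓ A): not entailed.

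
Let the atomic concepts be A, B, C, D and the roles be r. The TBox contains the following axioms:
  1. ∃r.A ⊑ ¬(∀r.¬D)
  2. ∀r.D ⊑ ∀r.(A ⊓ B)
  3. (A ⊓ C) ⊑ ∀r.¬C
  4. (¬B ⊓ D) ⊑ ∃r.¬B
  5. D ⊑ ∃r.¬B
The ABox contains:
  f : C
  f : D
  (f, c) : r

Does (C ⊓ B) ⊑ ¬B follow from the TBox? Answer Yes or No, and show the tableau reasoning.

No

1. (C ⊓ B) ⊑ ¬B  ⇔  ((C ⊓ B) ⊓ B) unsat w.r.t. T
   open: L(x₀) ⊇ {B, C, ¬A, ¬D, ∀r.¬A, …} (+ ∃-successors)
2. Hence (C ⊓ B) ⊑ ¬B: not entailed.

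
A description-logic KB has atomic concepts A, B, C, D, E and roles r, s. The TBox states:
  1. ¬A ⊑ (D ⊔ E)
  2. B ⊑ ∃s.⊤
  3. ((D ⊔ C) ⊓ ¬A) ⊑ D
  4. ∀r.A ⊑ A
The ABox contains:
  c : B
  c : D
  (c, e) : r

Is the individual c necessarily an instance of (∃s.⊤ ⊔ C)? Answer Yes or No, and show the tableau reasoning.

1. c : (∃s.⊤ ⊔ C)?  L(c) = {B, D} ∪ {(∀s.⊥ ⊓ ¬C)}
   clash ⊥ at an ∃-successor — c ∈ (∃s.⊤ ⊔ C)
2. Hence c : (∃s.⊤ ⊔ C): entailed.

Yes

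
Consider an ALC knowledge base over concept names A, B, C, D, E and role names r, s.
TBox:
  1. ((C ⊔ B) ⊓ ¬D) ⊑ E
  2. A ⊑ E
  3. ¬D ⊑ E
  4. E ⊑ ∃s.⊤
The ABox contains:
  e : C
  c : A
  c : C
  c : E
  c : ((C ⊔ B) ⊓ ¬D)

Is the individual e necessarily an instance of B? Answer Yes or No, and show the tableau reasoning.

No

1. e : B?  L(e) = {C} ∪ {¬B}
   open: L(e) ⊇ {C, D, ¬A, ¬B, ¬E} — e ∉ B possible
2. Hence e : B: not entailed.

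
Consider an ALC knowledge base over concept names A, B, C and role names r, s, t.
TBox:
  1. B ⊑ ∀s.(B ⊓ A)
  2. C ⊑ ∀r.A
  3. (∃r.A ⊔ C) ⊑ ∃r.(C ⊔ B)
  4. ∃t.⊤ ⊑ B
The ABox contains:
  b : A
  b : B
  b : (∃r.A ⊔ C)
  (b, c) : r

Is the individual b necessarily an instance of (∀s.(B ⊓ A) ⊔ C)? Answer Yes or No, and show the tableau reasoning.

Yes

1. b : (∀s.(B ⊓ A) ⊔ C)?  L(b) = {A, B, (∃r.A ⊔ C)} ∪ {(∃s.(¬B ⊔ ¬A) ⊓ ¬C)}
   clash {C, ¬C} at b — b ∈ (∀s.(B ⊓ A) ⊔ C)
2. Hence b : (∀s.(B ⊓ A) ⊔ C): entailed.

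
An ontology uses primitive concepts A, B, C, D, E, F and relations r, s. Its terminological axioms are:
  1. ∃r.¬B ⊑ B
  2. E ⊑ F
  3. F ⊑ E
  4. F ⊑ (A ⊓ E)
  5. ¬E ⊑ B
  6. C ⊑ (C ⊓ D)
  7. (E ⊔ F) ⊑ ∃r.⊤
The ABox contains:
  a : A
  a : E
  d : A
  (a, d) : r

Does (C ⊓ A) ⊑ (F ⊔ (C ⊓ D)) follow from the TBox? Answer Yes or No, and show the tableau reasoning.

Yes

1. (C ⊓ A) ⊑ (F ⊔ (C ⊓ D))  ⇔  ((C ⊓ A) ⊓ (¬F ⊓ (¬C ⊔ ¬D))) unsat w.r.t. T
   all branches close; clash {D, ¬D} at x₀
2. Hence (C ⊓ A) ⊑ (F ⊔ (C ⊓ D)): entailed.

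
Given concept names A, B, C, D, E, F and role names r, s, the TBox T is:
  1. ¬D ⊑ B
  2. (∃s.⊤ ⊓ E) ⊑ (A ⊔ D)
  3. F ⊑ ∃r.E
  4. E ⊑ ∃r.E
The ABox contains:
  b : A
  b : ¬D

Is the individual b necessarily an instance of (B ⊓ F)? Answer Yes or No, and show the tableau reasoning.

No

1. b : (B ⊓ F)?  L(b) = {A, ¬D} ∪ {(¬B ⊔ ¬F)}
   apply at b: ¬D⊑B
   open: L(b) ⊇ {A, B, ¬D, ¬E, ¬F} — b ∉ (B ⊓ F) possible
2. Hence b : (B ⊓ F): not entailed.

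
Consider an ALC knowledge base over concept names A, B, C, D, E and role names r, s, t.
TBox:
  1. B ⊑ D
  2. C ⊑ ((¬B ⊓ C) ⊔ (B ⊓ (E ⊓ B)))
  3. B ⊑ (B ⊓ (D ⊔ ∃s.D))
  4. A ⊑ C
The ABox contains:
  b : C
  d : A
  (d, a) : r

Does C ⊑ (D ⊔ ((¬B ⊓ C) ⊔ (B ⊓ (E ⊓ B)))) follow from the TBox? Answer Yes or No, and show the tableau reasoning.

1. C ⊑ (D ⊔ ((¬B ⊓ C) ⊔ (B ⊓ (E ⊓ B))))  ⇔  (C ⊓ (¬D ⊓ ((B ⊔ ¬C) ⊓ (¬B ⊔ (¬E ⊔ ¬B))))) unsat w.r.t. T
   all branches close; clash {C, ¬C} at x₀
2. Hence C ⊑ (D ⊔ ((¬B ⊓ C) ⊔ (B ⊓ (E ⊓ B)))): entailed.

Yes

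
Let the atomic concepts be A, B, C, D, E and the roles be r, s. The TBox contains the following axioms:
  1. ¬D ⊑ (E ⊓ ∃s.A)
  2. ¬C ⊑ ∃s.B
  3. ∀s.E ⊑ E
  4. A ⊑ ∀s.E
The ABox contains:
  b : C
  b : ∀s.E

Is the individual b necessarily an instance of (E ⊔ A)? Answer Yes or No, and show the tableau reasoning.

Yes

1. b : (E ⊔ A)?  L(b) = {C, ∀s.E} ∪ {(¬E ⊓ ¬A)}
   clash {E, ¬E} at b — b ∈ (E ⊔ A)
2. Hence b : (E ⊔ A): entailed.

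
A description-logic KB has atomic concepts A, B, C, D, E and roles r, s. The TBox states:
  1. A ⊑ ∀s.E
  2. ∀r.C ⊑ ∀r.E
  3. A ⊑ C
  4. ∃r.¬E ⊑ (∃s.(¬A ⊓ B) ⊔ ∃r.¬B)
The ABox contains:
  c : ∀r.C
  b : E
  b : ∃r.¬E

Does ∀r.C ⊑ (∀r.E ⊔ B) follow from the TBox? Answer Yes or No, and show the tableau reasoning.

Yes

1. ∀r.C ⊑ (∀r.E ⊔ B)  ⇔  (∀r.C ⊓ (∃r.¬E ⊓ ¬B)) unsat w.r.t. T
   all branches close; clash {E, ¬E} at an ∃-successor
2. Hence ∀r.C ⊑ (∀r.E ⊔ B): entailed.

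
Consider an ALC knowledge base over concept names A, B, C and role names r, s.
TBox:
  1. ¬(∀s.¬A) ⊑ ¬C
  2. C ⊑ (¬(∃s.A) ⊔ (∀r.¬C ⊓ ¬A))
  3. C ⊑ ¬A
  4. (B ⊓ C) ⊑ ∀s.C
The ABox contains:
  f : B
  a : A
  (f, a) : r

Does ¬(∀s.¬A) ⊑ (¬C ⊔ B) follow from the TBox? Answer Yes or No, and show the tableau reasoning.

Yes

1. ¬(∀s.¬A) ⊑ (¬C ⊔ B)  ⇔  (∃s.A ⊓ (C ⊓ ¬B)) unsat w.r.t. T
   all branches close; clash {C, ¬C} at x₀
2. Hence ¬(∀s.¬A) ⊑ (¬C ⊔ B): entailed.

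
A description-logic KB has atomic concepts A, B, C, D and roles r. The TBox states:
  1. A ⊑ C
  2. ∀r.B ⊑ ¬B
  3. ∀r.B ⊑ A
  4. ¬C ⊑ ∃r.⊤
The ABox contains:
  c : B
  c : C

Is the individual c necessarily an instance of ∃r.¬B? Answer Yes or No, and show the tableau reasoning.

1. c : ∃r.¬B?  L(c) = {B, C} ∪ {∀r.B}
   clash {B, ¬B} at c — c ∈ ∃r.¬B
2. Hence c : ∃r.¬B: entailed.

Yes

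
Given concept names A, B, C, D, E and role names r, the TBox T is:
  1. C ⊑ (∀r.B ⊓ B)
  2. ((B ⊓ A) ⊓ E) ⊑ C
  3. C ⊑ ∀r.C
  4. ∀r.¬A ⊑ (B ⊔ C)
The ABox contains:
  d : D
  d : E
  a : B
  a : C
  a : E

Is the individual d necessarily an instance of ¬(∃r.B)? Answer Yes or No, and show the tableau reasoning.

1. d : ¬(∃r.B)?  L(d) = {D, E} ∪ {∃r.B}
   open: L(d) ⊇ {D, E, ¬B, ¬C, ∃r.A, …} (+ ∃-successors) — d ∉ ¬(∃r.B) possible
2. Hence d : ¬(∃r.B): not entailed.

No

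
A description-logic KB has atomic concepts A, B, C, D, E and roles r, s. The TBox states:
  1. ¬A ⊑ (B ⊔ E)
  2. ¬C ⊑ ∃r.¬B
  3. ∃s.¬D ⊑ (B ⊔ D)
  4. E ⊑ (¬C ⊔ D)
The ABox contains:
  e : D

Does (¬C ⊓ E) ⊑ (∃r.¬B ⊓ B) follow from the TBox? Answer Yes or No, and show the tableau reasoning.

No

1. (¬C ⊓ E) ⊑ (∃r.¬B ⊓ B)  ⇔  ((¬C ⊓ E) ⊓ (∀r.B ⊔ ¬B)) unsat w.r.t. T
   apply at x₀: ¬C⊑∃r.¬B; E⊑(¬C ⊔ D)
   open: L(x₀) ⊇ {A, E, ¬B, ¬C, ∀s.D, …} (+ ∃-successors)
2. Hence (¬C ⊓ E) ⊑ (∃r.¬B ⊓ B): not entailed.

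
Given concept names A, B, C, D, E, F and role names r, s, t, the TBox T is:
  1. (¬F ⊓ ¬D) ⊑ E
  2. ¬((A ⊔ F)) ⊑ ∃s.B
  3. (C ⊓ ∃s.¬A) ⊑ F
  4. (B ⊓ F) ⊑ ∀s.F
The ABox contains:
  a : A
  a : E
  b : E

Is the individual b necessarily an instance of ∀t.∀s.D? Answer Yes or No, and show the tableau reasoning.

1. b : ∀t.∀s.D?  L(b) = {E} ∪ {∃t.∃s.¬D}
   open: L(b) ⊇ {A, E, ¬B, ¬C, ∃t.∃s.¬D} (+ ∃-successors) — b ∉ ∀t.∀s.D possible
2. Hence b : ∀t.∀s.D: not entailed.

No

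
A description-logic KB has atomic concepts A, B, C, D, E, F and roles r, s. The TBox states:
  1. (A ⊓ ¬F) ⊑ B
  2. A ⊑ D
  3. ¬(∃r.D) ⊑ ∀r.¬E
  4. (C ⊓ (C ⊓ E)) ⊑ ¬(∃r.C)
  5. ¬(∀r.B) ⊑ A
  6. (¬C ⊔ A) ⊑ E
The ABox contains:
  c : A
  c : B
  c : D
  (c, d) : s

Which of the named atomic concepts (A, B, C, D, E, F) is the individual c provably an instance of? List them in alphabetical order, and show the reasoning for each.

{A, B, D, E}

1. c : A?  L(c) = {A, B, D} ∪ {¬A}
   clash {A, ¬A} at c — c ∈ A
2. c : B?  L(c) = {A, B, D} ∪ {¬B}
   clash {B, ¬B} at c — c ∈ B
3. c : C?  L(c) = {A, B, D} ∪ {¬C}
   open: L(c) ⊇ {A, B, D, E, ¬C, …} (+ ∃-successors) — c ∉ C possible
4. c : D?  L(c) = {A, B, D} ∪ {¬D}
   clash {D, ¬D} at c — c ∈ D
5. c : E?  L(c) = {A, B, D} ∪ {¬E}
   clash {E, ¬E} at c — c ∈ E
6. c : F?  L(c) = {A, B, D} ∪ {¬F}
   open: L(c) ⊇ {A, B, D, E, ¬C, …} (+ ∃-successors) — c ∉ F possible
7. Entailed for c: {A, B, D, E}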